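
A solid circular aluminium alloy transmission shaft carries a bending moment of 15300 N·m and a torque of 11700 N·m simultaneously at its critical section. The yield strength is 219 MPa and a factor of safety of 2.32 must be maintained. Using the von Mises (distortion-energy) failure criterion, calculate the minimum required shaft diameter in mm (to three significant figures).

d = 126 mm

σ_allow = σ_y/n = 219/2.32 = 94.40 MPa.
For a solid shaft σ_b = 32M/(πd³) and τ = 16T/(πd³), so the von Mises stress is σ' = (16/πd³)·√(4M²+3T²).
√(4M²+3T²) = √(4×(1.530×10^7)² + 3×(1.170×10^7)²) = 3.670×10^7 N·mm.
d³ = 16×3.670×10^7/(π×94.40) = 1.980×10^6 mm³.
d = 125.6 mm.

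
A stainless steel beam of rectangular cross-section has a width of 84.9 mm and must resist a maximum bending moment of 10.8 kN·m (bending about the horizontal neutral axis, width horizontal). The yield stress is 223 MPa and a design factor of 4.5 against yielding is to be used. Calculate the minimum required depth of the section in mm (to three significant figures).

σ_allow = 223/4.5 = 49.56 MPa.
For a rectangular section σ = 6M/(bh²), so h² = 6M/(b σ_allow) = 6×1.0800×10^7/(84.9×49.56) = 15400 mm².
h = 124.1 mm.

h = 124 mm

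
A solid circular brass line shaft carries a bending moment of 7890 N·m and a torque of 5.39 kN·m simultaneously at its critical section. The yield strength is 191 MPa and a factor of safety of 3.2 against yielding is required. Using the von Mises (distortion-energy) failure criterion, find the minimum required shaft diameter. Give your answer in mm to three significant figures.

σ_allow = σ_y/n = 191/3.2 = 59.69 MPa.
For a solid shaft σ_b = 32M/(πd³) and τ = 16T/(πd³), so the von Mises stress is σ' = (16/πd³)·√(4M²+3T²).
√(4M²+3T²) = √(4×(7.890×10^6)² + 3×(5.390×10^6)²) = 1.833×10^7 N·mm.
d³ = 16×1.833×10^7/(π×59.69) = 1.564×10^6 mm³.
d = 116.1 mm.

d = 116 mm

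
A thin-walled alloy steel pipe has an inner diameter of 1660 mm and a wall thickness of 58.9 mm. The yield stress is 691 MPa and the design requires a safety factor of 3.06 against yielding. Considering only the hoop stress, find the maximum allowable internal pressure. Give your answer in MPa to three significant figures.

p_allow = 16.0 MPa

σ_allow = 691/3.06 = 225.8 MPa.
σ_h = pD/(2t) → p_allow = 2σ_allow t/D = 2×225.8×58.9/1660 = 16.02 MPa.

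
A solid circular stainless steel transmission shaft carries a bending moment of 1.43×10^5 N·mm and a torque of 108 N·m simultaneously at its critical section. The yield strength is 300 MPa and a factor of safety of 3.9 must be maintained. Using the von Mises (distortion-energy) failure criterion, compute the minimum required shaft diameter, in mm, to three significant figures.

d = 28.3 mm

σ_allow = σ_y/n = 300/3.9 = 76.92 MPa.
For a solid shaft σ_b = 32M/(πd³) and τ = 16T/(πd³), so the von Mises stress is σ' = (16/πd³)·√(4M²+3T²).
√(4M²+3T²) = √(4×(143000)² + 3×(108000)²) = 341700 N·mm.
d³ = 16×341700/(π×76.92) = 22630 mm³.
d = 28.28 mm.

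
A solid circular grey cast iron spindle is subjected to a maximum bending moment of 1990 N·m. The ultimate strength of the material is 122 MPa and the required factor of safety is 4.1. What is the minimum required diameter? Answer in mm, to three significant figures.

d = 88.0 mm

σ_allow = 122/4.1 = 29.76 MPa.
For a solid circular section σ = 32M/(πd³), so d³ = 32M/(π σ_allow) = 32×1990000/(π×29.76) = 681200 mm³.
d = 87.99 mm.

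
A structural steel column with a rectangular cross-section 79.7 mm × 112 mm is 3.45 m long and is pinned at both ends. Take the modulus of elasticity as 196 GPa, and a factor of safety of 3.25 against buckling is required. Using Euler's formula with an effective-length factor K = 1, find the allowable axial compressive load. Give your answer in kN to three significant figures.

Buckling occurs about the weak axis: I_min = h·b³/12 = 112×79.7³/12 = 4.725×10^6 mm⁴ (b = 79.7 mm is the smaller dimension).
Effective length L_e = KL = 1×3.45 m = 3450 mm.
Euler critical load P_cr = π²EI/L_e² = π²×196000×4.725×10^6/3450² = 767900 N.
P_allow = P_cr/n = 767900/3.25 = 236300 N.

P_allow = 236 kN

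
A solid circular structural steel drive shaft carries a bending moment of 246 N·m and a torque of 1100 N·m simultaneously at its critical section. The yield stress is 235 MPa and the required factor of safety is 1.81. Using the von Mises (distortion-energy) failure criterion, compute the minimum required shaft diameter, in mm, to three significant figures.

σ_allow = σ_y/n = 235/1.81 = 129.8 MPa.
For a solid shaft σ_b = 32M/(πd³) and τ = 16T/(πd³), so the von Mises stress is σ' = (16/πd³)·√(4M²+3T²).
√(4M²+3T²) = √(4×(246000)² + 3×(1.100×10^6)²) = 1.968×10^6 N·mm.
d³ = 16×1.968×10^6/(π×129.8) = 77190 mm³.
d = 42.58 mm.

d = 42.6 mm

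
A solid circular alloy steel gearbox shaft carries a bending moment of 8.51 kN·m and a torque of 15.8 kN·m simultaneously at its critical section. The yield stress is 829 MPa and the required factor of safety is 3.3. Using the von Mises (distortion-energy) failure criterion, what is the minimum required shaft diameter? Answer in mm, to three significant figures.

d = 86.8 mm

σ_allow = σ_y/n = 829/3.3 = 251.2 MPa.
For a solid shaft σ_b = 32M/(πd³) and τ = 16T/(πd³), so the von Mises stress is σ' = (16/πd³)·√(4M²+3T²).
√(4M²+3T²) = √(4×(8.510×10^6)² + 3×(1.580×10^7)²) = 3.223×10^7 N·mm.
d³ = 16×3.223×10^7/(π×251.2) = 653400 mm³.
d = 86.77 mm.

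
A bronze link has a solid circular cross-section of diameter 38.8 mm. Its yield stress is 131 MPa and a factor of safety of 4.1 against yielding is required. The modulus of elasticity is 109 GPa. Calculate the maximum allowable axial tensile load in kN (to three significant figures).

σ_allow = 131/4.1 = 31.95 MPa.
A = πd²/4 = π×38.8²/4 = 1182 mm².
F_allow = σ_allow × A = 31.95×1182 = 37780 N.

F_allow = 37.8 kN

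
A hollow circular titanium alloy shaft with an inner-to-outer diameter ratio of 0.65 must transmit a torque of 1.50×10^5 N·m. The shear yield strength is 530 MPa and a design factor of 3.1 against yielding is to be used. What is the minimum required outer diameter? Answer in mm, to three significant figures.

d_o = 176 mm

τ_allow = 530/3.1 = 171.0 MPa.
For a hollow shaft τ = 16T/[πd_o³(1−k⁴)] with k = 0.65, so 1−k⁴ = 0.8215.
d_o³ = 16T/[π τ_allow (1−k⁴)] = 16×1.5000×10^8/(π×171.0×0.8215) = 5.439×10^6 mm³.
d_o = 175.9 mm.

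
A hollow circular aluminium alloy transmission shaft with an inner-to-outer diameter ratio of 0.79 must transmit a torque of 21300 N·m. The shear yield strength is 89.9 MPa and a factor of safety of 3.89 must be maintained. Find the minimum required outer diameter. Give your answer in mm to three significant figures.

d_o = 197 mm

τ_allow = 89.9/3.89 = 23.11 MPa.
For a hollow shaft τ = 16T/[πd_o³(1−k⁴)] with k = 0.79, so 1−k⁴ = 0.6105.
d_o³ = 16T/[π τ_allow (1−k⁴)] = 16×2.1300×10^7/(π×23.11×0.6105) = 7.689×10^6 mm³.
d_o = 197.4 mm.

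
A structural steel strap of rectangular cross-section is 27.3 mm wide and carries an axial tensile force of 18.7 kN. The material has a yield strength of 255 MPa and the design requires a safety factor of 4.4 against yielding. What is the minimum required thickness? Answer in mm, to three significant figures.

t = 11.8 mm

σ_allow = 255/4.4 = 57.95 MPa.
Required area A = F/σ_allow = 18700/57.95 = 322.7 mm².
t = A/w = 322.7/27.3 = 11.82 mm.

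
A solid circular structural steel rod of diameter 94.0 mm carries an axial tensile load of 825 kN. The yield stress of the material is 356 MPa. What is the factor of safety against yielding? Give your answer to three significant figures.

n = 2.99

A = πd²/4 = 6940 mm².
σ = F/A = 825000/6940 = 118.9 MPa.
n = 356/118.9 = 2.995.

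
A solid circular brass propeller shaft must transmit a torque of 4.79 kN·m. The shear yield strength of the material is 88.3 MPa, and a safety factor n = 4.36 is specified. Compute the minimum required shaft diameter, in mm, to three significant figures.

Allowable shear stress τ_allow = 88.3/4.36 = 20.25 MPa.
For a solid shaft τ = 16T/(πd³), so d³ = 16T/(π τ_allow) = 16×4790000/(π×20.25) = 1.205×10^6 mm³.
d = (1.205×10^6)^(1/3) = 106.4 mm.

d = 106 mm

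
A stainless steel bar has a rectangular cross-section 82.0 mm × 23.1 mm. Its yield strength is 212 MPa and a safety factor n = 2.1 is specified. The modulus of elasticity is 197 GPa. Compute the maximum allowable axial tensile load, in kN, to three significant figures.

σ_allow = 212/2.1 = 101.0 MPa.
A = 82.0×23.1 = 1894 mm².
F_allow = σ_allow × A = 101.0×1894 = 191200 N.

F_allow = 191 kN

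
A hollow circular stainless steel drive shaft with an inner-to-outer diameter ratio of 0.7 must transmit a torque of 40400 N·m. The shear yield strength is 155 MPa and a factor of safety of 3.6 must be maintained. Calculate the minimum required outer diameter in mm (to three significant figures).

τ_allow = 155/3.6 = 43.06 MPa.
For a hollow shaft τ = 16T/[πd_o³(1−k⁴)] with k = 0.7, so 1−k⁴ = 0.7599.
d_o³ = 16T/[π τ_allow (1−k⁴)] = 16×4.0400×10^7/(π×43.06×0.7599) = 6.289×10^6 mm³.
d_o = 184.6 mm.

d_o = 185 mm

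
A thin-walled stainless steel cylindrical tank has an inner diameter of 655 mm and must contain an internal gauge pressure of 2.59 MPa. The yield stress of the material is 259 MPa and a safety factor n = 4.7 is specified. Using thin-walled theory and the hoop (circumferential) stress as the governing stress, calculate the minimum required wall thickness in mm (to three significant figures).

t = 15.4 mm

σ_allow = 259/4.7 = 55.11 MPa.
Hoop stress σ_h = pD/(2t), so t = pD/(2σ_allow) = 2.59×655/(2×55.11) = 15.39 mm.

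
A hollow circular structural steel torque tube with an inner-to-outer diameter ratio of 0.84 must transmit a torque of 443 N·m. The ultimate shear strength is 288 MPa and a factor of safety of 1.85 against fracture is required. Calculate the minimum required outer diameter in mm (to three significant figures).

τ_allow = 288/1.85 = 155.7 MPa.
For a hollow shaft τ = 16T/[πd_o³(1−k⁴)] with k = 0.84, so 1−k⁴ = 0.5021.
d_o³ = 16T/[π τ_allow (1−k⁴)] = 16×443000/(π×155.7×0.5021) = 28860 mm³.
d_o = 30.67 mm.

d_o = 30.7 mm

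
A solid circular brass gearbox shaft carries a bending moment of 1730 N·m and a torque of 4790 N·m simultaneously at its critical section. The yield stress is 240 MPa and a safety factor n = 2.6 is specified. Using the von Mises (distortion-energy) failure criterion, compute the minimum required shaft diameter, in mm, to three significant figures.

d = 79.2 mm

σ_allow = σ_y/n = 240/2.6 = 92.31 MPa.
For a solid shaft σ_b = 32M/(πd³) and τ = 16T/(πd³), so the von Mises stress is σ' = (16/πd³)·√(4M²+3T²).
√(4M²+3T²) = √(4×(1.730×10^6)² + 3×(4.790×10^6)²) = 8.989×10^6 N·mm.
d³ = 16×8.989×10^6/(π×92.31) = 496000 mm³.
d = 79.16 mm.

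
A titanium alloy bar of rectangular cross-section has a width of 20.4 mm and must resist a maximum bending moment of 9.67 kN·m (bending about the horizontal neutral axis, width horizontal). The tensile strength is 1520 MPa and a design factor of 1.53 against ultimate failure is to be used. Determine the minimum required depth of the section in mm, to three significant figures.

σ_allow = 1520/1.53 = 993.5 MPa.
For a rectangular section σ = 6M/(bh²), so h² = 6M/(b σ_allow) = 6×9670000/(20.4×993.5) = 2863 mm².
h = 53.51 mm.

h = 53.5 mm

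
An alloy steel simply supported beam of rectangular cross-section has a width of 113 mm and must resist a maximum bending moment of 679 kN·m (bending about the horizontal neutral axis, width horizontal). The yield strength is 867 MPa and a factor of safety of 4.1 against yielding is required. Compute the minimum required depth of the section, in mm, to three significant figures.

σ_allow = 867/4.1 = 211.5 MPa.
For a rectangular section σ = 6M/(bh²), so h² = 6M/(b σ_allow) = 6×6.7900×10^8/(113×211.5) = 170500 mm².
h = 412.9 mm.

h = 413 mm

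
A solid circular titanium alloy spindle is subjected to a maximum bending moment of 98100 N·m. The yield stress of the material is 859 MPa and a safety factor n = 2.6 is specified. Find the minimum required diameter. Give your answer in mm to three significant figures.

d = 145 mm

σ_allow = 859/2.6 = 330.4 MPa.
For a solid circular section σ = 32M/(πd³), so d³ = 32M/(π σ_allow) = 32×9.8100×10^7/(π×330.4) = 3.024×10^6 mm³.
d = 144.6 mm.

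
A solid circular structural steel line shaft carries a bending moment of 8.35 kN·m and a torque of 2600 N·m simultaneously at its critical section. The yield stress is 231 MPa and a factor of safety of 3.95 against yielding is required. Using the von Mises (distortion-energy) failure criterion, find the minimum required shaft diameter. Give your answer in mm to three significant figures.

σ_allow = σ_y/n = 231/3.95 = 58.48 MPa.
For a solid shaft σ_b = 32M/(πd³) and τ = 16T/(πd³), so the von Mises stress is σ' = (16/πd³)·√(4M²+3T²).
√(4M²+3T²) = √(4×(8.350×10^6)² + 3×(2.600×10^6)²) = 1.730×10^7 N·mm.
d³ = 16×1.730×10^7/(π×58.48) = 1.506×10^6 mm³.
d = 114.6 mm.

d = 115 mm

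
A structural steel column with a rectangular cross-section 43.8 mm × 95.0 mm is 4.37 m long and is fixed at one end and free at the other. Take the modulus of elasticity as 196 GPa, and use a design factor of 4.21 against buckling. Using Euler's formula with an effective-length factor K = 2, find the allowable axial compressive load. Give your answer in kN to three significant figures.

P_allow = 4.00 kN

Buckling occurs about the weak axis: I_min = h·b³/12 = 95.0×43.8³/12 = 665200 mm⁴ (b = 43.8 mm is the smaller dimension).
Effective length L_e = KL = 2×4.37 m = 8740 mm.
Euler critical load P_cr = π²EI/L_e² = π²×196000×665200/8740² = 16850 N.
P_allow = P_cr/n = 16850/4.21 = 4001 N.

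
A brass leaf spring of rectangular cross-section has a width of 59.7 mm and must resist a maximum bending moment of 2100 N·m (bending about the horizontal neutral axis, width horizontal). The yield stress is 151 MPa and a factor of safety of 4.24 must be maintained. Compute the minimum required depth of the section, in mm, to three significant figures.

h = 77.0 mm

σ_allow = 151/4.24 = 35.61 MPa.
For a rectangular section σ = 6M/(bh²), so h² = 6M/(b σ_allow) = 6×2100000/(59.7×35.61) = 5926 mm².
h = 76.98 mm.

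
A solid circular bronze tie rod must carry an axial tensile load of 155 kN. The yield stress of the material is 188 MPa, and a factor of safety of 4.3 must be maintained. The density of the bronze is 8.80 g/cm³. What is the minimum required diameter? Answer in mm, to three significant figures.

d = 67.2 mm

Allowable stress σ_allow = 188/4.3 = 43.72 MPa.
Required area A = F/σ_allow = 155000/43.72 = 3545 mm².
A = πd²/4 → d = √(4A/π) = 67.19 mm.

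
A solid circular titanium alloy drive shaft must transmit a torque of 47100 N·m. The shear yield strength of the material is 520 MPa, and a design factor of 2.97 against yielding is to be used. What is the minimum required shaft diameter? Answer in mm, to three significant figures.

d = 111 mm

Allowable shear stress τ_allow = 520/2.97 = 175.1 MPa.
For a solid shaft τ = 16T/(πd³), so d³ = 16T/(π τ_allow) = 16×4.7100×10^7/(π×175.1) = 1.370×10^6 mm³.
d = (1.370×10^6)^(1/3) = 111.1 mm.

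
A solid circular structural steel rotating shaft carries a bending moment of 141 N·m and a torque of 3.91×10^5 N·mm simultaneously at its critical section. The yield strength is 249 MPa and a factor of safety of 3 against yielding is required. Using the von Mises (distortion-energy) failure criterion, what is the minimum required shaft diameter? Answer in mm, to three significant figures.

σ_allow = σ_y/n = 249/3 = 83.00 MPa.
For a solid shaft σ_b = 32M/(πd³) and τ = 16T/(πd³), so the von Mises stress is σ' = (16/πd³)·√(4M²+3T²).
√(4M²+3T²) = √(4×(141000)² + 3×(391000)²) = 733600 N·mm.
d³ = 16×733600/(π×83.00) = 45010 mm³.
d = 35.57 mm.

d = 35.6 mm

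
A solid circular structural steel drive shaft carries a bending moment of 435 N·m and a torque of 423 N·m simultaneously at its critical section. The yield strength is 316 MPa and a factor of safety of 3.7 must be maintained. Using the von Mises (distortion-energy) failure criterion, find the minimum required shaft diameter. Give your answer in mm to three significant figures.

σ_allow = σ_y/n = 316/3.7 = 85.41 MPa.
For a solid shaft σ_b = 32M/(πd³) and τ = 16T/(πd³), so the von Mises stress is σ' = (16/πd³)·√(4M²+3T²).
√(4M²+3T²) = √(4×(435000)² + 3×(423000)²) = 1.137×10^6 N·mm.
d³ = 16×1.137×10^6/(π×85.41) = 67830 mm³.
d = 40.78 mm.

d = 40.8 mm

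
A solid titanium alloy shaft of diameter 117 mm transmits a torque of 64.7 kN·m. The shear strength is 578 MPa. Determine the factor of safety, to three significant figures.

n = 2.81

τ = 16T/(πd³) = 16×6.4700×10^7/(π×117³) = 205.7 MPa.
n = τ_limit/τ = 578/205.7 = 2.809.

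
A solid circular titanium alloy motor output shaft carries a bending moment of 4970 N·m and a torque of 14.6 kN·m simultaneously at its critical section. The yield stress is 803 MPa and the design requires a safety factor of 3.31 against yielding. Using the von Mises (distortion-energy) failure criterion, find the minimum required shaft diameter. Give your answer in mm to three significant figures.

d = 82.9 mm

σ_allow = σ_y/n = 803/3.31 = 242.6 MPa.
For a solid shaft σ_b = 32M/(πd³) and τ = 16T/(πd³), so the von Mises stress is σ' = (16/πd³)·√(4M²+3T²).
√(4M²+3T²) = √(4×(4.970×10^6)² + 3×(1.460×10^7)²) = 2.717×10^7 N·mm.
d³ = 16×2.717×10^7/(π×242.6) = 570400 mm³.
d = 82.93 mm.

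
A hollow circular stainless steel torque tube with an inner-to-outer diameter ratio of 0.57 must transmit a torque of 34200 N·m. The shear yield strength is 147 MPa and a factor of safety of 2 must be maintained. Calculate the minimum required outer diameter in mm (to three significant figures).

τ_allow = 147/2 = 73.50 MPa.
For a hollow shaft τ = 16T/[πd_o³(1−k⁴)] with k = 0.57, so 1−k⁴ = 0.8944.
d_o³ = 16T/[π τ_allow (1−k⁴)] = 16×3.4200×10^7/(π×73.50×0.8944) = 2.649×10^6 mm³.
d_o = 138.4 mm.

d_o = 138 mm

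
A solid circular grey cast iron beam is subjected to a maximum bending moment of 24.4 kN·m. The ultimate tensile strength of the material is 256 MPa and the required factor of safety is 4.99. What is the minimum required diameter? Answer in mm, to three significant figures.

σ_allow = 256/4.99 = 51.30 MPa.
For a solid circular section σ = 32M/(πd³), so d³ = 32M/(π σ_allow) = 32×2.4400×10^7/(π×51.30) = 4.845×10^6 mm³.
d = 169.2 mm.

d = 169 mm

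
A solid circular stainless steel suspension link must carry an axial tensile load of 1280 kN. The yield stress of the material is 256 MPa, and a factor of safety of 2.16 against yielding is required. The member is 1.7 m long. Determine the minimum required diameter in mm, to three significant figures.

Allowable stress σ_allow = 256/2.16 = 118.5 MPa.
Required area A = F/σ_allow = 1280000/118.5 = 10800 mm².
A = πd²/4 → d = √(4A/π) = 117.3 mm.

d = 117 mm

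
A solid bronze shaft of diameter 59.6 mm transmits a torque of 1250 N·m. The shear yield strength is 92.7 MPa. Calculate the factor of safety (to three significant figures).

τ = 16T/(πd³) = 16×1250000/(π×59.6³) = 30.07 MPa.
n = τ_limit/τ = 92.7/30.07 = 3.083.

n = 3.08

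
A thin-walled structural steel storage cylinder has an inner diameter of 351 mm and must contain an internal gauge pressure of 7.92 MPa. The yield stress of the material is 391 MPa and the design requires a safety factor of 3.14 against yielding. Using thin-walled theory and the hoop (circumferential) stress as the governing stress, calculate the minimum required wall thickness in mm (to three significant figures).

t = 11.2 mm

σ_allow = 391/3.14 = 124.5 MPa.
Hoop stress σ_h = pD/(2t), so t = pD/(2σ_allow) = 7.92×351/(2×124.5) = 11.16 mm.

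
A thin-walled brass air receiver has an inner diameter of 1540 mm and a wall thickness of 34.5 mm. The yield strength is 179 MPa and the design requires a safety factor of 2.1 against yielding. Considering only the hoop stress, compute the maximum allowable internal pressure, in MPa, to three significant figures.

σ_allow = 179/2.1 = 85.24 MPa.
σ_h = pD/(2t) → p_allow = 2σ_allow t/D = 2×85.24×34.5/1540 = 3.819 MPa.

p_allow = 3.82 MPa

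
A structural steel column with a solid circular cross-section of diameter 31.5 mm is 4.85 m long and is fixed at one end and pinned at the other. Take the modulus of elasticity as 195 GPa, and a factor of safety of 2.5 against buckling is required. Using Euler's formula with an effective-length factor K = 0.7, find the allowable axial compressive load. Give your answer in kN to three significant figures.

I = πd⁴/64 = π×31.5⁴/64 = 48330 mm⁴.
Effective length L_e = KL = 0.7×4.85 m = 3395 mm.
Euler critical load P_cr = π²EI/L_e² = π²×195000×48330/3395² = 8070 N.
P_allow = P_cr/n = 8070/2.5 = 3228 N.

P_allow = 3.23 kN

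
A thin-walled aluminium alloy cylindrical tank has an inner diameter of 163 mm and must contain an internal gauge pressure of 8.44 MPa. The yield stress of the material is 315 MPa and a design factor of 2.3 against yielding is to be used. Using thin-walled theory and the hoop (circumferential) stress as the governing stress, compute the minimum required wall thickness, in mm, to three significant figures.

t = 5.02 mm

σ_allow = 315/2.3 = 137.0 MPa.
Hoop stress σ_h = pD/(2t), so t = pD/(2σ_allow) = 8.44×163/(2×137.0) = 5.022 mm.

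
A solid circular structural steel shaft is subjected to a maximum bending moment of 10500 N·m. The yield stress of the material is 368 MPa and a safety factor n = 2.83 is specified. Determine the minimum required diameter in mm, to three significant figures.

σ_allow = 368/2.83 = 130.0 MPa.
For a solid circular section σ = 32M/(πd³), so d³ = 32M/(π σ_allow) = 32×1.0500×10^7/(π×130.0) = 822500 mm³.
d = 93.69 mm.

d = 93.7 mm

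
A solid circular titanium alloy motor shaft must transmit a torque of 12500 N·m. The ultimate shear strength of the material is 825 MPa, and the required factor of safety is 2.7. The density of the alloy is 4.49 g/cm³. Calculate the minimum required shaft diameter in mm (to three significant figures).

Allowable shear stress τ_allow = 825/2.7 = 305.6 MPa.
For a solid shaft τ = 16T/(πd³), so d³ = 16T/(π τ_allow) = 16×1.2500×10^7/(π×305.6) = 208300 mm³.
d = (208300)^(1/3) = 59.28 mm.

d = 59.3 mm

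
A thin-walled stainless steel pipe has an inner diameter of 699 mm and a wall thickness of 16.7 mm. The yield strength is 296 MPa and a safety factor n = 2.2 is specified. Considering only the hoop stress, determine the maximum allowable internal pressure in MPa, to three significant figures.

p_allow = 6.43 MPa

σ_allow = 296/2.2 = 134.5 MPa.
σ_h = pD/(2t) → p_allow = 2σ_allow t/D = 2×134.5×16.7/699 = 6.429 MPa.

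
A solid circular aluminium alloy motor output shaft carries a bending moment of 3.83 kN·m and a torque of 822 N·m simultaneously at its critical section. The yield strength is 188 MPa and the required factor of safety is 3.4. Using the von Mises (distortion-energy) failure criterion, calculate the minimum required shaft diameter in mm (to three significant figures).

σ_allow = σ_y/n = 188/3.4 = 55.29 MPa.
For a solid shaft σ_b = 32M/(πd³) and τ = 16T/(πd³), so the von Mises stress is σ' = (16/πd³)·√(4M²+3T²).
√(4M²+3T²) = √(4×(3.830×10^6)² + 3×(822000)²) = 7.791×10^6 N·mm.
d³ = 16×7.791×10^6/(π×55.29) = 717600 mm³.
d = 89.53 mm.

d = 89.5 mm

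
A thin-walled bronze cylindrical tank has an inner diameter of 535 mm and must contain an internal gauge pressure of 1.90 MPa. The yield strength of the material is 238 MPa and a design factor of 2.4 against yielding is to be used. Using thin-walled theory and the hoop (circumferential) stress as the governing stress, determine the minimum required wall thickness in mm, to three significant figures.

σ_allow = 238/2.4 = 99.17 MPa.
Hoop stress σ_h = pD/(2t), so t = pD/(2σ_allow) = 1.90×535/(2×99.17) = 5.125 mm.

t = 5.13 mm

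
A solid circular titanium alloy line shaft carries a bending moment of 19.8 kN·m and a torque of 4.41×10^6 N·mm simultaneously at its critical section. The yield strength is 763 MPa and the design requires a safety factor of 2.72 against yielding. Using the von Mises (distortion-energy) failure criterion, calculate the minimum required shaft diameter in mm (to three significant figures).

σ_allow = σ_y/n = 763/2.72 = 280.5 MPa.
For a solid shaft σ_b = 32M/(πd³) and τ = 16T/(πd³), so the von Mises stress is σ' = (16/πd³)·√(4M²+3T²).
√(4M²+3T²) = √(4×(1.980×10^7)² + 3×(4.410×10^6)²) = 4.033×10^7 N·mm.
d³ = 16×4.033×10^7/(π×280.5) = 732200 mm³.
d = 90.13 mm.

d = 90.1 mm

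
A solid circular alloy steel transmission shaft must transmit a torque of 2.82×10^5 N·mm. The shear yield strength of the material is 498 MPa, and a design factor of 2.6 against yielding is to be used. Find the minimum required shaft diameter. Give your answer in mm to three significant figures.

d = 19.6 mm

Allowable shear stress τ_allow = 498/2.6 = 191.5 MPa.
For a solid shaft τ = 16T/(πd³), so d³ = 16T/(π τ_allow) = 16×282000/(π×191.5) = 7498 mm³.
d = (7498)^(1/3) = 19.57 mm.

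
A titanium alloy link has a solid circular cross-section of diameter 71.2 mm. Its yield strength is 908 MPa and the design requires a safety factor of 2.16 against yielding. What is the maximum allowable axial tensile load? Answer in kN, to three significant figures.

F_allow = 1670 kN

σ_allow = 908/2.16 = 420.4 MPa.
A = πd²/4 = π×71.2²/4 = 3982 mm².
F_allow = σ_allow × A = 420.4×3982 = 1.674×10^6 N.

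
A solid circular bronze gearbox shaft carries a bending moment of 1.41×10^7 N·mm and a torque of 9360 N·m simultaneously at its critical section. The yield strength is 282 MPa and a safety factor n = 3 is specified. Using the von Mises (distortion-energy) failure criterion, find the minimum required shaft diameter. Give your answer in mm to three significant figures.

σ_allow = σ_y/n = 282/3 = 94.00 MPa.
For a solid shaft σ_b = 32M/(πd³) and τ = 16T/(πd³), so the von Mises stress is σ' = (16/πd³)·√(4M²+3T²).
√(4M²+3T²) = √(4×(1.410×10^7)² + 3×(9.360×10^6)²) = 3.253×10^7 N·mm.
d³ = 16×3.253×10^7/(π×94.00) = 1.762×10^6 mm³.
d = 120.8 mm.

d = 121 mm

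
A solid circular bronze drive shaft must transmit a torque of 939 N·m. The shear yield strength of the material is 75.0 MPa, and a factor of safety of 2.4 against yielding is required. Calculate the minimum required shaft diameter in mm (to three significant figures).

Allowable shear stress τ_allow = 75.0/2.4 = 31.25 MPa.
For a solid shaft τ = 16T/(πd³), so d³ = 16T/(π τ_allow) = 16×939000/(π×31.25) = 153000 mm³.
d = (153000)^(1/3) = 53.49 mm.

d = 53.5 mm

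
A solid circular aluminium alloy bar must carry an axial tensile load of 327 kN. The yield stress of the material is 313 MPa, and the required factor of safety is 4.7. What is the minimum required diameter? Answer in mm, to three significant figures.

d = 79.1 mm

Allowable stress σ_allow = 313/4.7 = 66.60 MPa.
Required area A = F/σ_allow = 327000/66.60 = 4910 mm².
A = πd²/4 → d = √(4A/π) = 79.07 mm.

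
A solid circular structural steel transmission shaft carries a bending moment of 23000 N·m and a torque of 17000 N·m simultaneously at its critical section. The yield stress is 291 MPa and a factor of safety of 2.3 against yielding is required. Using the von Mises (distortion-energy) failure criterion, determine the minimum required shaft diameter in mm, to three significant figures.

d = 130 mm

σ_allow = σ_y/n = 291/2.3 = 126.5 MPa.
For a solid shaft σ_b = 32M/(πd³) and τ = 16T/(πd³), so the von Mises stress is σ' = (16/πd³)·√(4M²+3T²).
√(4M²+3T²) = √(4×(2.300×10^7)² + 3×(1.700×10^7)²) = 5.462×10^7 N·mm.
d³ = 16×5.462×10^7/(π×126.5) = 2.199×10^6 mm³.
d = 130.0 mm.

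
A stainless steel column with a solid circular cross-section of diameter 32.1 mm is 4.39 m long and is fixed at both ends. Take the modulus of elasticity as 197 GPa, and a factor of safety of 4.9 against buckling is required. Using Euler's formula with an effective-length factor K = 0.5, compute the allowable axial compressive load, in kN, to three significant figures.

I = πd⁴/64 = π×32.1⁴/64 = 52120 mm⁴.
Effective length L_e = KL = 0.5×4.39 m = 2195 mm.
Euler critical load P_cr = π²EI/L_e² = π²×197000×52120/2195² = 21030 N.
P_allow = P_cr/n = 21030/4.9 = 4292 N.

P_allow = 4.29 kN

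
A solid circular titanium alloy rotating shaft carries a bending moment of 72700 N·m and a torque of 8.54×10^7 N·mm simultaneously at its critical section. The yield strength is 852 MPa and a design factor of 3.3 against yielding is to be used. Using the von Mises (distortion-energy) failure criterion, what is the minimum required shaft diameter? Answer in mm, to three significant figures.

σ_allow = σ_y/n = 852/3.3 = 258.2 MPa.
For a solid shaft σ_b = 32M/(πd³) and τ = 16T/(πd³), so the von Mises stress is σ' = (16/πd³)·√(4M²+3T²).
√(4M²+3T²) = √(4×(7.270×10^7)² + 3×(8.540×10^7)²) = 2.074×10^8 N·mm.
d³ = 16×2.074×10^8/(π×258.2) = 4.092×10^6 mm³.
d = 159.9 mm.

d = 160 mm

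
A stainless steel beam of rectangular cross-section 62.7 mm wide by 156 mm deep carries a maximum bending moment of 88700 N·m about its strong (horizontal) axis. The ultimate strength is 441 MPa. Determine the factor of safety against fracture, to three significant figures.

Section modulus S = bh²/6 = 62.7×156²/6 = 254300 mm³.
σ = M/S = 8.8700×10^7/254300 = 348.8 MPa.
n = 441/348.8 = 1.264.

n = 1.26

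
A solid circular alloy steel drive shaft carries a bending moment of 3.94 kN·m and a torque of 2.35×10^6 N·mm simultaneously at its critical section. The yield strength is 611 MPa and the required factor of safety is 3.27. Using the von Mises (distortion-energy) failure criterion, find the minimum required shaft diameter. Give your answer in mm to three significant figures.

d = 62.3 mm

σ_allow = σ_y/n = 611/3.27 = 186.9 MPa.
For a solid shaft σ_b = 32M/(πd³) and τ = 16T/(πd³), so the von Mises stress is σ' = (16/πd³)·√(4M²+3T²).
√(4M²+3T²) = √(4×(3.940×10^6)² + 3×(2.350×10^6)²) = 8.869×10^6 N·mm.
d³ = 16×8.869×10^6/(π×186.9) = 241700 mm³.
d = 62.29 mm.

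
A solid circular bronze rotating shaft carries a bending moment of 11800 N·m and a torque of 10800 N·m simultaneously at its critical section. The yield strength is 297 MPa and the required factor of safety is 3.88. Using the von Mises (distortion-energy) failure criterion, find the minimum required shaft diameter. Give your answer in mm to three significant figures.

d = 126 mm

σ_allow = σ_y/n = 297/3.88 = 76.55 MPa.
For a solid shaft σ_b = 32M/(πd³) and τ = 16T/(πd³), so the von Mises stress is σ' = (16/πd³)·√(4M²+3T²).
√(4M²+3T²) = √(4×(1.180×10^7)² + 3×(1.080×10^7)²) = 3.011×10^7 N·mm.
d³ = 16×3.011×10^7/(π×76.55) = 2.004×10^6 mm³.
d = 126.1 mm.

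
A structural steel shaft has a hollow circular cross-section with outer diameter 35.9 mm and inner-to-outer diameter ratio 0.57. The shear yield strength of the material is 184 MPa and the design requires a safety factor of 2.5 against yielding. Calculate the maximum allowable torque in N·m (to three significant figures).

T_allow = 598 N·m

τ_allow = 184/2.5 = 73.60 MPa.
For a hollow shaft T_allow = τ_allow·πd_o³(1−k⁴)/16 with 1−k⁴ = 0.8944, so πd_o³(1−k⁴)/16 = 8126 mm³.
T_allow = 73.60×8126 = 598100 N·mm = 598.1 N·m.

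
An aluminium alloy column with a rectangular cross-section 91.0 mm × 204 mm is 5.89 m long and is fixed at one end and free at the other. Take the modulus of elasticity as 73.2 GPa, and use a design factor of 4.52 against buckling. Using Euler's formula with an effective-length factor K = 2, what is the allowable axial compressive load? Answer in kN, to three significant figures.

Buckling occurs about the weak axis: I_min = h·b³/12 = 204×91.0³/12 = 1.281×10^7 mm⁴ (b = 91.0 mm is the smaller dimension).
Effective length L_e = KL = 2×5.89 m = 11780 mm.
Euler critical load P_cr = π²EI/L_e² = π²×73200×1.281×10^7/11780² = 66700 N.
P_allow = P_cr/n = 66700/4.52 = 14760 N.

P_allow = 14.8 kN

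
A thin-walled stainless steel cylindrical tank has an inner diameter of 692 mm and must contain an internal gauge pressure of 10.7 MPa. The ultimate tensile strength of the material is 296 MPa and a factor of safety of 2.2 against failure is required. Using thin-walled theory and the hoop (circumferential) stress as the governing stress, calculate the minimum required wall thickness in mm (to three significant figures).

t = 27.5 mm

σ_allow = 296/2.2 = 134.5 MPa.
Hoop stress σ_h = pD/(2t), so t = pD/(2σ_allow) = 10.7×692/(2×134.5) = 27.52 mm.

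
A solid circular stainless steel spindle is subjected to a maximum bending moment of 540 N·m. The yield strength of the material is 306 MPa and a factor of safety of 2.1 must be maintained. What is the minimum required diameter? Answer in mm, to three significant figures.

σ_allow = 306/2.1 = 145.7 MPa.
For a solid circular section σ = 32M/(πd³), so d³ = 32M/(π σ_allow) = 32×540000/(π×145.7) = 37750 mm³.
d = 33.55 mm.

d = 33.5 mm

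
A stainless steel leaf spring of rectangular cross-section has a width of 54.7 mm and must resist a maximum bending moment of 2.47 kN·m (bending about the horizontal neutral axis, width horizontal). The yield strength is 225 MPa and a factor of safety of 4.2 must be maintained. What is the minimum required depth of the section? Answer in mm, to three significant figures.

σ_allow = 225/4.2 = 53.57 MPa.
For a rectangular section σ = 6M/(bh²), so h² = 6M/(b σ_allow) = 6×2470000/(54.7×53.57) = 5057 mm².
h = 71.12 mm.

h = 71.1 mm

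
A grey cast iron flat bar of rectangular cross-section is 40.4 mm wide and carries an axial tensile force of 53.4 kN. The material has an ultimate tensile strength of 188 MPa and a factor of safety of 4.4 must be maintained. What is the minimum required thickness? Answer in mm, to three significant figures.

t = 30.9 mm

σ_allow = 188/4.4 = 42.73 MPa.
Required area A = F/σ_allow = 53400/42.73 = 1250 mm².
t = A/w = 1250/40.4 = 30.94 mm.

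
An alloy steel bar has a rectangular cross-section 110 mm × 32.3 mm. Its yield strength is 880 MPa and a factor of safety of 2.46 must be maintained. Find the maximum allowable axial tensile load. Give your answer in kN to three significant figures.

F_allow = 1270 kN

σ_allow = 880/2.46 = 357.7 MPa.
A = 110×32.3 = 3553 mm².
F_allow = σ_allow × A = 357.7×3553 = 1.271×10^6 N.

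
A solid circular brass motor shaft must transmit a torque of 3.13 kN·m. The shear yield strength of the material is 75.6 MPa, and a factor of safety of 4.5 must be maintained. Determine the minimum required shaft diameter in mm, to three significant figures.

d = 98.3 mm

Allowable shear stress τ_allow = 75.6/4.5 = 16.80 MPa.
For a solid shaft τ = 16T/(πd³), so d³ = 16T/(π τ_allow) = 16×3130000/(π×16.80) = 948900 mm³.
d = (948900)^(1/3) = 98.27 mm.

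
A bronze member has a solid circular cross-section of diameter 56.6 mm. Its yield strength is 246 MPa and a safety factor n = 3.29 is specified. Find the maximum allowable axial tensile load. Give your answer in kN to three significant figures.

σ_allow = 246/3.29 = 74.77 MPa.
A = πd²/4 = π×56.6²/4 = 2516 mm².
F_allow = σ_allow × A = 74.77×2516 = 188100 N.

F_allow = 188 kN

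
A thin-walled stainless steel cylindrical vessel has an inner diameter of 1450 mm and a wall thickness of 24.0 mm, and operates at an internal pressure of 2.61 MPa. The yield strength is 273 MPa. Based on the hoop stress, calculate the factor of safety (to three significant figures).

σ_h = pD/(2t) = 2.61×1450/(2×24.0) = 78.84 MPa.
n = 273/78.84 = 3.463.

n = 3.46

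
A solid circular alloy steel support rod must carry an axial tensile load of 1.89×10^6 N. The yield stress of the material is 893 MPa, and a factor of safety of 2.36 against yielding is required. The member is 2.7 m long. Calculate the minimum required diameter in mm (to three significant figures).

Allowable stress σ_allow = 893/2.36 = 378.4 MPa.
Required area A = F/σ_allow = 1890000/378.4 = 4995 mm².
A = πd²/4 → d = √(4A/π) = 79.75 mm.

d = 79.7 mm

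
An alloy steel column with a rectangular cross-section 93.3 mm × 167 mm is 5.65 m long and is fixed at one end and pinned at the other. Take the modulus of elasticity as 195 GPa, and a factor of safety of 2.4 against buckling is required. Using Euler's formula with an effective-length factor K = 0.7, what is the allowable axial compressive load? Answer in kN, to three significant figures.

Buckling occurs about the weak axis: I_min = h·b³/12 = 167×93.3³/12 = 1.130×10^7 mm⁴ (b = 93.3 mm is the smaller dimension).
Effective length L_e = KL = 0.7×5.65 m = 3955 mm.
Euler critical load P_cr = π²EI/L_e² = π²×195000×1.130×10^7/3955² = 1.391×10^6 N.
P_allow = P_cr/n = 1.391×10^6/2.4 = 579400 N.

P_allow = 579 kN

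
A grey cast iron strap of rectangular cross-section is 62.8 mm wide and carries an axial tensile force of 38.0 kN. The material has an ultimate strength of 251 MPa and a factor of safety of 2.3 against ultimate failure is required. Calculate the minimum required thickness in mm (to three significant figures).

σ_allow = 251/2.3 = 109.1 MPa.
Required area A = F/σ_allow = 38000/109.1 = 348.2 mm².
t = A/w = 348.2/62.8 = 5.545 mm.

t = 5.54 mm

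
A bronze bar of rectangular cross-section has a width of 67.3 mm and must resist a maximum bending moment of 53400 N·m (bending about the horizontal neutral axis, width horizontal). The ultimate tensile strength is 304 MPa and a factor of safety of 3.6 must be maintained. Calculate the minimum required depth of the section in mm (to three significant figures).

h = 237 mm

σ_allow = 304/3.6 = 84.44 MPa.
For a rectangular section σ = 6M/(bh²), so h² = 6M/(b σ_allow) = 6×5.3400×10^7/(67.3×84.44) = 56380 mm².
h = 237.4 mm.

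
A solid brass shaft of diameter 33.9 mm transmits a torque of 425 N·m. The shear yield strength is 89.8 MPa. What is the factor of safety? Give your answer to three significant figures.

τ = 16T/(πd³) = 16×425000/(π×33.9³) = 55.56 MPa.
n = τ_limit/τ = 89.8/55.56 = 1.616.

n = 1.62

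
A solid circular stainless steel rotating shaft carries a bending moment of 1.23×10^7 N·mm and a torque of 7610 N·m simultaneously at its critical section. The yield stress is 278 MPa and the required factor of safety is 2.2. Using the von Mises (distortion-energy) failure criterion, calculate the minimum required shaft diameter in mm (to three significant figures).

d = 104 mm

σ_allow = σ_y/n = 278/2.2 = 126.4 MPa.
For a solid shaft σ_b = 32M/(πd³) and τ = 16T/(πd³), so the von Mises stress is σ' = (16/πd³)·√(4M²+3T²).
√(4M²+3T²) = √(4×(1.230×10^7)² + 3×(7.610×10^6)²) = 2.791×10^7 N·mm.
d³ = 16×2.791×10^7/(π×126.4) = 1.125×10^6 mm³.
d = 104.0 mm.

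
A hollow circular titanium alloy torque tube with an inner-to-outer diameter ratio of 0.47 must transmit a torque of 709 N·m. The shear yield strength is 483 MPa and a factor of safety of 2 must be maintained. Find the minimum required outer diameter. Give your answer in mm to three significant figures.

τ_allow = 483/2 = 241.5 MPa.
For a hollow shaft τ = 16T/[πd_o³(1−k⁴)] with k = 0.47, so 1−k⁴ = 0.9512.
d_o³ = 16T/[π τ_allow (1−k⁴)] = 16×709000/(π×241.5×0.9512) = 15720 mm³.
d_o = 25.05 mm.

d_o = 25.1 mm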